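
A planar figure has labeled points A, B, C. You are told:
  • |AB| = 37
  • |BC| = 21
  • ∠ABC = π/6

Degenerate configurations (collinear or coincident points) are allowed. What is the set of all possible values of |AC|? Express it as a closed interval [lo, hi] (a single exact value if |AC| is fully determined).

|AC| = √(1810 - 777·√(3))  (≈ 21.5452)

|AB| ∈ {37}
|BC| ∈ {21}
|AC| ∈ {√(1810 - 777·√(3))}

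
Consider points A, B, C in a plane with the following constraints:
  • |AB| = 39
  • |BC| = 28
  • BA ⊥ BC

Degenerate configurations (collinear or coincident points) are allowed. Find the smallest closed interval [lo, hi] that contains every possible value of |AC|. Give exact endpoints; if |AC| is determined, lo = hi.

|AB| ∈ {39}
|BC| ∈ {28}
|AC| ∈ {√(2305)}

|AC| = √(2305)  (≈ 48.0104)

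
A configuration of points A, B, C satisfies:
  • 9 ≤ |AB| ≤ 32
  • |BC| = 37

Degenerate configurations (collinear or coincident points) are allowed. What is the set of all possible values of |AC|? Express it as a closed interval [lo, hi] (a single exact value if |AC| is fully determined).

|AB| ∈ [9, 32]
|BC| ∈ {37}
|AC| ∈ [5, 69]

|AC| ∈ [5, 69]  (≈ [5.0000, 69.0000])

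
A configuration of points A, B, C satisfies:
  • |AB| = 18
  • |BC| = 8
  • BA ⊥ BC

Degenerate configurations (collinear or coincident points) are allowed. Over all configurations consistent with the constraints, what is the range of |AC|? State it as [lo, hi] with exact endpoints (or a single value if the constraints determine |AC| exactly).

|AC| = 2·√(97)  (≈ 19.6977)

|AB| ∈ {18}
|BC| ∈ {8}
|AC| ∈ {2·√(97)}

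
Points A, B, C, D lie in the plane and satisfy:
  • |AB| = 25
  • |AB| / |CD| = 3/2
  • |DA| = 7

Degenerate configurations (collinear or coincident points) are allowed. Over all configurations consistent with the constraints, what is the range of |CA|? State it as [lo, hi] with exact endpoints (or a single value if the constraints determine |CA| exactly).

|AB| ∈ {25}
|AD| ∈ {7}
|CD| ∈ {50/3}
|BD| ∈ [18, 32]
|AC| ∈ [29/3, 71/3]
|BC| ∈ [4/3, 146/3]

|CA| ∈ [29/3, 71/3]  (≈ [9.6667, 23.6667])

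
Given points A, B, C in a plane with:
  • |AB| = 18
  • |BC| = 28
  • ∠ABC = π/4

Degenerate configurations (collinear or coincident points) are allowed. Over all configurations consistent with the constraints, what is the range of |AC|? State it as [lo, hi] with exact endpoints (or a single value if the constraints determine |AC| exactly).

|AB| ∈ {18}
|BC| ∈ {28}
|AC| ∈ {2·√(277 - 126·√(2))}

|AC| = 2·√(277 - 126·√(2))  (≈ 19.8806)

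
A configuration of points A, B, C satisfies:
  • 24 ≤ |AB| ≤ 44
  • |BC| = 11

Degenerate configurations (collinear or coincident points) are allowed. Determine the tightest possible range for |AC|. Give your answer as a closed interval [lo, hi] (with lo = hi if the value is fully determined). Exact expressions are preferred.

|AC| ∈ [13, 55]  (≈ [13.0000, 55.0000])

|AB| ∈ [24, 44]
|BC| ∈ {11}
|AC| ∈ [13, 55]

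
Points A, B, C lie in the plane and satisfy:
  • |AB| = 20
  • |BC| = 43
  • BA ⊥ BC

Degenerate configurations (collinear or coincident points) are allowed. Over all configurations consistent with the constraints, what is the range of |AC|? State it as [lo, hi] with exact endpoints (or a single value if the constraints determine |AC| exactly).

|AB| ∈ {20}
|BC| ∈ {43}
|AC| ∈ {√(2249)}

|AC| = √(2249)  (≈ 47.4236)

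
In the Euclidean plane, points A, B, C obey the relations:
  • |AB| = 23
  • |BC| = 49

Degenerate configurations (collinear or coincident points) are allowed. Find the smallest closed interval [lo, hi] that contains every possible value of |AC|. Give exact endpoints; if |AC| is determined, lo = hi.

|AC| ∈ [26, 72]  (≈ [26.0000, 72.0000])

|AB| ∈ {23}
|BC| ∈ {49}
|AC| ∈ [26, 72]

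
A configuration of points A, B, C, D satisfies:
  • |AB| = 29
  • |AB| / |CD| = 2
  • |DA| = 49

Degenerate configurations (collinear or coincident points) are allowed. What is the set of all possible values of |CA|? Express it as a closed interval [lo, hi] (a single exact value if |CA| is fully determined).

|AB| ∈ {29}
|AD| ∈ {49}
|CD| ∈ {29/2}
|BD| ∈ [20, 78]
|AC| ∈ [69/2, 127/2]
|BC| ∈ [11/2, 185/2]

|CA| ∈ [69/2, 127/2]  (≈ [34.5000, 63.5000])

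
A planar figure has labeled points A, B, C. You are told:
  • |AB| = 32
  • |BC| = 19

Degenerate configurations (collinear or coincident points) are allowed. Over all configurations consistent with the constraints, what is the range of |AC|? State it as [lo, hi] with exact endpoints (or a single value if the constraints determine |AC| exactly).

|AB| ∈ {32}
|BC| ∈ {19}
|AC| ∈ [13, 51]

|AC| ∈ [13, 51]  (≈ [13.0000, 51.0000])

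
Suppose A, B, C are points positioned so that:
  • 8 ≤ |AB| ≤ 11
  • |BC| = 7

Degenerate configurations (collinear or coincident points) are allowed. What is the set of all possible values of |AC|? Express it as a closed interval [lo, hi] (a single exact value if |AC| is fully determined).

|AC| ∈ [1, 18]  (≈ [1.0000, 18.0000])

|AB| ∈ [8, 11]
|BC| ∈ {7}
|AC| ∈ [1, 18]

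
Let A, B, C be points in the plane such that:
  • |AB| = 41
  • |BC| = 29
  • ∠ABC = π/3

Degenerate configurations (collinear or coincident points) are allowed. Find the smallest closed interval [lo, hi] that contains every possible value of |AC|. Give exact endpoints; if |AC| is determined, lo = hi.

|AB| ∈ {41}
|BC| ∈ {29}
|AC| ∈ {√(1333)}

|AC| = √(1333)  (≈ 36.5103)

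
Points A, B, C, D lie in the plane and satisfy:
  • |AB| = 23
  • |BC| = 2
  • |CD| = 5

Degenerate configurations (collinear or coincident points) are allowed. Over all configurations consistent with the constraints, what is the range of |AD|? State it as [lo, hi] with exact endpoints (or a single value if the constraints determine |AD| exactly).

|AD| ∈ [16, 30]  (≈ [16.0000, 30.0000])

|AB| ∈ {23}
|BC| ∈ {2}
|CD| ∈ {5}
|AC| ∈ [21, 25]
|BD| ∈ [3, 7]
|AD| ∈ [16, 30]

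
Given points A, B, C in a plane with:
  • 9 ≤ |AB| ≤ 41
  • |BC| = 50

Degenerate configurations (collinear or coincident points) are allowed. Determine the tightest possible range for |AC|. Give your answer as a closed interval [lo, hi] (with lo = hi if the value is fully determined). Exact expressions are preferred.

|AC| ∈ [9, 91]  (≈ [9.0000, 91.0000])

|AB| ∈ [9, 41]
|BC| ∈ {50}
|AC| ∈ [9, 91]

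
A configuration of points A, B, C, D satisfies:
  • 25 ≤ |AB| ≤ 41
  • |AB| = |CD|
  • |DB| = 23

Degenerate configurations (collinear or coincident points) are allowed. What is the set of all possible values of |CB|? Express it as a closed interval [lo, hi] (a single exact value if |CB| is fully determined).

|AB| ∈ [25, 41]
|BD| ∈ {23}
|CD| ∈ [25, 41]
|AD| ∈ [2, 64]
|BC| ∈ [2, 64]
|AC| ∈ [0, 105]

|CB| ∈ [2, 64]  (≈ [2.0000, 64.0000])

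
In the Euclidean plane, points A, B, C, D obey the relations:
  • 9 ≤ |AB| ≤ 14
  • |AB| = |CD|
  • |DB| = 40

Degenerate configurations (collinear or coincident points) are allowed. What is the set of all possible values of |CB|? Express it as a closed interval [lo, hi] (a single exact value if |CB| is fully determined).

|AB| ∈ [9, 14]
|BD| ∈ {40}
|CD| ∈ [9, 14]
|AD| ∈ [26, 54]
|BC| ∈ [26, 54]
|AC| ∈ [12, 68]

|CB| ∈ [26, 54]  (≈ [26.0000, 54.0000])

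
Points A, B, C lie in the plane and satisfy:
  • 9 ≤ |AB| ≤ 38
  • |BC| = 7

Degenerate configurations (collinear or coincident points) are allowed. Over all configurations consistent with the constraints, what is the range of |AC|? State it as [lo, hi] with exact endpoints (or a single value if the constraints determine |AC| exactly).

|AB| ∈ [9, 38]
|BC| ∈ {7}
|AC| ∈ [2, 45]

|AC| ∈ [2, 45]  (≈ [2.0000, 45.0000])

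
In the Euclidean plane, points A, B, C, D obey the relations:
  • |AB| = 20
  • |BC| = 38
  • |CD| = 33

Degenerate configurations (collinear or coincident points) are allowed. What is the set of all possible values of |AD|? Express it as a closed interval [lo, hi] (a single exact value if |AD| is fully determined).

|AB| ∈ {20}
|BC| ∈ {38}
|CD| ∈ {33}
|AC| ∈ [18, 58]
|BD| ∈ [5, 71]
|AD| ∈ [0, 91]

|AD| ∈ [0, 91]  (≈ [0.0000, 91.0000])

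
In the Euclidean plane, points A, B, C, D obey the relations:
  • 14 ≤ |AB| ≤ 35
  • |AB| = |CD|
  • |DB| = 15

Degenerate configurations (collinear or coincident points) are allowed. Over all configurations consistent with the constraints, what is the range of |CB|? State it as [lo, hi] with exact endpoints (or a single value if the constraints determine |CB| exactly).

|AB| ∈ [14, 35]
|BD| ∈ {15}
|CD| ∈ [14, 35]
|AD| ∈ [0, 50]
|BC| ∈ [0, 50]
|AC| ∈ [0, 85]

|CB| ∈ [0, 50]  (≈ [0.0000, 50.0000])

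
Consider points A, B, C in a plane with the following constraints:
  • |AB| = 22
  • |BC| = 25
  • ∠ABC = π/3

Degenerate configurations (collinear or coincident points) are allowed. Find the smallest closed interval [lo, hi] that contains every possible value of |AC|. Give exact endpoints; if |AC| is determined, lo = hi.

|AB| ∈ {22}
|BC| ∈ {25}
|AC| ∈ {√(559)}

|AC| = √(559)  (≈ 23.6432)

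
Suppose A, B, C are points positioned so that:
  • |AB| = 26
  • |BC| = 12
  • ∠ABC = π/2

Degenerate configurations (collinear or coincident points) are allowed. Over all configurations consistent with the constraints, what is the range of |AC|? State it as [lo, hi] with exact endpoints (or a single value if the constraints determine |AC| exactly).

|AB| ∈ {26}
|BC| ∈ {12}
|AC| ∈ {2·√(205)}

|AC| = 2·√(205)  (≈ 28.6356)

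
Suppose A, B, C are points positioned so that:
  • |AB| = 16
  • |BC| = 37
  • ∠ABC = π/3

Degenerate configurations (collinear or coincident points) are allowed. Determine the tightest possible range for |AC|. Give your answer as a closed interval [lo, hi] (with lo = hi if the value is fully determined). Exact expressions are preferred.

|AC| = √(1033)  (≈ 32.1403)

|AB| ∈ {16}
|BC| ∈ {37}
|AC| ∈ {√(1033)}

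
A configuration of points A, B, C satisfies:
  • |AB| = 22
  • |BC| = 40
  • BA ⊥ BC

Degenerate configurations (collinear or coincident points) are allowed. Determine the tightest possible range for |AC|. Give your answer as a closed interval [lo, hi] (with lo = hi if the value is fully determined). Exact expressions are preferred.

|AB| ∈ {22}
|BC| ∈ {40}
|AC| ∈ {2·√(521)}

|AC| = 2·√(521)  (≈ 45.6508)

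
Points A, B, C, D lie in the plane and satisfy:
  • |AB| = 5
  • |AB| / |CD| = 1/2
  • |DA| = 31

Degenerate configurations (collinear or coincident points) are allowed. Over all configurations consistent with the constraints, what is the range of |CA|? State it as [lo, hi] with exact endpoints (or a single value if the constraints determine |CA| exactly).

|AB| ∈ {5}
|AD| ∈ {31}
|CD| ∈ {10}
|BD| ∈ [26, 36]
|AC| ∈ [21, 41]
|BC| ∈ [16, 46]

|CA| ∈ [21, 41]  (≈ [21.0000, 41.0000])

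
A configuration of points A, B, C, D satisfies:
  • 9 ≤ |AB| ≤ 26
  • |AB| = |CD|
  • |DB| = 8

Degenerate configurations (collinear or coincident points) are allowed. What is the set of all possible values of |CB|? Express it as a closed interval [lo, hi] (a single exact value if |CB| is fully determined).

|CB| ∈ [1, 34]  (≈ [1.0000, 34.0000])

|AB| ∈ [9, 26]
|BD| ∈ {8}
|CD| ∈ [9, 26]
|AD| ∈ [1, 34]
|BC| ∈ [1, 34]
|AC| ∈ [0, 60]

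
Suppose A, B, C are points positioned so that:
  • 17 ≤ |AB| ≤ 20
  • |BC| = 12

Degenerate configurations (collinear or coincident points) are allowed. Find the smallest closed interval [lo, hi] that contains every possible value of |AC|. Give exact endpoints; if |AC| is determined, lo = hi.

|AC| ∈ [5, 32]  (≈ [5.0000, 32.0000])

|AB| ∈ [17, 20]
|BC| ∈ {12}
|AC| ∈ [5, 32]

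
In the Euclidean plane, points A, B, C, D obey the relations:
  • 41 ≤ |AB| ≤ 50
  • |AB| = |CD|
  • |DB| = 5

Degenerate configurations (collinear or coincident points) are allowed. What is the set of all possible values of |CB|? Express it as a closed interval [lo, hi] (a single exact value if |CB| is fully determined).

|AB| ∈ [41, 50]
|BD| ∈ {5}
|CD| ∈ [41, 50]
|AD| ∈ [36, 55]
|BC| ∈ [36, 55]
|AC| ∈ [0, 105]

|CB| ∈ [36, 55]  (≈ [36.0000, 55.0000])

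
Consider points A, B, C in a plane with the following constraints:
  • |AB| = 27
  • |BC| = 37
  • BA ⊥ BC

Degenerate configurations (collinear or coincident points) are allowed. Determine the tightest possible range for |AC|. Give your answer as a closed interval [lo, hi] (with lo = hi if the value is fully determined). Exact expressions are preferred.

|AC| = √(2098)  (≈ 45.8039)

|AB| ∈ {27}
|BC| ∈ {37}
|AC| ∈ {√(2098)}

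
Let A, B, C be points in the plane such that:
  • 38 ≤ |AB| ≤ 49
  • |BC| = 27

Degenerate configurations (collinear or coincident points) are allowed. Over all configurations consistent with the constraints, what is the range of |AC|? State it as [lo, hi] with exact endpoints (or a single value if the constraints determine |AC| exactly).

|AB| ∈ [38, 49]
|BC| ∈ {27}
|AC| ∈ [11, 76]

|AC| ∈ [11, 76]  (≈ [11.0000, 76.0000])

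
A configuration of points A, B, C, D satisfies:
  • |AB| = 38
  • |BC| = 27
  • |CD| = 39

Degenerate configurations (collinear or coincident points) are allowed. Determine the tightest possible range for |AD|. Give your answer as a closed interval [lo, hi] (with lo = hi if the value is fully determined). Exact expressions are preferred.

|AB| ∈ {38}
|BC| ∈ {27}
|CD| ∈ {39}
|AC| ∈ [11, 65]
|BD| ∈ [12, 66]
|AD| ∈ [0, 104]

|AD| ∈ [0, 104]  (≈ [0.0000, 104.0000])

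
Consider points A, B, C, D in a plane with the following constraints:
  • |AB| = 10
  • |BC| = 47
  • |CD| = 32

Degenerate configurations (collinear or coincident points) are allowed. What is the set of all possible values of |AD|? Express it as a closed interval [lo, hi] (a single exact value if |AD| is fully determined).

|AD| ∈ [5, 89]  (≈ [5.0000, 89.0000])

|AB| ∈ {10}
|BC| ∈ {47}
|CD| ∈ {32}
|AC| ∈ [37, 57]
|BD| ∈ [15, 79]
|AD| ∈ [5, 89]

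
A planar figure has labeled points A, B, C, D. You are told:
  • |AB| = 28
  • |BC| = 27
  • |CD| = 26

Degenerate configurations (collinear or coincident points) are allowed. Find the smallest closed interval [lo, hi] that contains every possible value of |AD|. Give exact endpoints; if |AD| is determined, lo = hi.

|AB| ∈ {28}
|BC| ∈ {27}
|CD| ∈ {26}
|AC| ∈ [1, 55]
|BD| ∈ [1, 53]
|AD| ∈ [0, 81]

|AD| ∈ [0, 81]  (≈ [0.0000, 81.0000])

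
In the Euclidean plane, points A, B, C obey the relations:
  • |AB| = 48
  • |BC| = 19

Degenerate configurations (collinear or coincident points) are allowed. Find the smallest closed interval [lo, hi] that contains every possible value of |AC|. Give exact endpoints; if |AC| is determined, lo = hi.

|AB| ∈ {48}
|BC| ∈ {19}
|AC| ∈ [29, 67]

|AC| ∈ [29, 67]  (≈ [29.0000, 67.0000])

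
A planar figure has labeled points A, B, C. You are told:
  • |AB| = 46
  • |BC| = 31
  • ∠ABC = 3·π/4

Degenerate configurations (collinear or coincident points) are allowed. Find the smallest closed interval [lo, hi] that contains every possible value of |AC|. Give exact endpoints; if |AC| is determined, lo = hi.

|AB| ∈ {46}
|BC| ∈ {31}
|AC| ∈ {√(1426·√(2) + 3077)}

|AC| = √(1426·√(2) + 3077)  (≈ 71.3699)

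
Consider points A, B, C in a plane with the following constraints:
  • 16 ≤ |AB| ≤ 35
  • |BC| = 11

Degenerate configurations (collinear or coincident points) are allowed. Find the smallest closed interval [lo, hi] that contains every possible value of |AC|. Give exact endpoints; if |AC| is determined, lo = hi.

|AC| ∈ [5, 46]  (≈ [5.0000, 46.0000])

|AB| ∈ [16, 35]
|BC| ∈ {11}
|AC| ∈ [5, 46]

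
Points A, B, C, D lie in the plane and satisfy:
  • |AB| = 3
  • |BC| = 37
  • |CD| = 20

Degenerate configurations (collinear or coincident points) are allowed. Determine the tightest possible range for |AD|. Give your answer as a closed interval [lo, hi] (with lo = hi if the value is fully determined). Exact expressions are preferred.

|AB| ∈ {3}
|BC| ∈ {37}
|CD| ∈ {20}
|AC| ∈ [34, 40]
|BD| ∈ [17, 57]
|AD| ∈ [14, 60]

|AD| ∈ [14, 60]  (≈ [14.0000, 60.0000])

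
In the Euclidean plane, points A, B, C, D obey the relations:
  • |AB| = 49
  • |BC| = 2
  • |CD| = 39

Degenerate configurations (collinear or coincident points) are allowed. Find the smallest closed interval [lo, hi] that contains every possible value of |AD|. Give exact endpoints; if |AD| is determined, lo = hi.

|AD| ∈ [8, 90]  (≈ [8.0000, 90.0000])

|AB| ∈ {49}
|BC| ∈ {2}
|CD| ∈ {39}
|AC| ∈ [47, 51]
|BD| ∈ [37, 41]
|AD| ∈ [8, 90]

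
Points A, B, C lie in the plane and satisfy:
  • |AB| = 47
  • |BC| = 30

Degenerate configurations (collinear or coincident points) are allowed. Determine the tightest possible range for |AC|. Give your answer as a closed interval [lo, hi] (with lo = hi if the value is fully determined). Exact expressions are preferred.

|AC| ∈ [17, 77]  (≈ [17.0000, 77.0000])

|AB| ∈ {47}
|BC| ∈ {30}
|AC| ∈ [17, 77]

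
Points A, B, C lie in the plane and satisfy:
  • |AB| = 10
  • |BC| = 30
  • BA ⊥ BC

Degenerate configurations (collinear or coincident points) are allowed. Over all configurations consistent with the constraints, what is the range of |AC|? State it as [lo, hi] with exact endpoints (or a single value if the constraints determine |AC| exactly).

|AB| ∈ {10}
|BC| ∈ {30}
|AC| ∈ {10·√(10)}

|AC| = 10·√(10)  (≈ 31.6228)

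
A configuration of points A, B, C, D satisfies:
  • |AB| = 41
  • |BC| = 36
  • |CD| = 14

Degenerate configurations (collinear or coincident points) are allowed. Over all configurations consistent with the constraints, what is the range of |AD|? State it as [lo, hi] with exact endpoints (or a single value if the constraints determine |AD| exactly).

|AB| ∈ {41}
|BC| ∈ {36}
|CD| ∈ {14}
|AC| ∈ [5, 77]
|BD| ∈ [22, 50]
|AD| ∈ [0, 91]

|AD| ∈ [0, 91]  (≈ [0.0000, 91.0000])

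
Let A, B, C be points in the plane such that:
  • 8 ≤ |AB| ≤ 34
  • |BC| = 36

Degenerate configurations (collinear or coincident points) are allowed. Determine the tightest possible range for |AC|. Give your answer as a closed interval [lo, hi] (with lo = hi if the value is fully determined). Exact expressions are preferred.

|AB| ∈ [8, 34]
|BC| ∈ {36}
|AC| ∈ [2, 70]

|AC| ∈ [2, 70]  (≈ [2.0000, 70.0000])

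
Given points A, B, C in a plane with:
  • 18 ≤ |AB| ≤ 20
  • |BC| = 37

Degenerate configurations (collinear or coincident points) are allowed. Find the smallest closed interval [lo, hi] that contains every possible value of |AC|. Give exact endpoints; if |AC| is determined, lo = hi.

|AB| ∈ [18, 20]
|BC| ∈ {37}
|AC| ∈ [17, 57]

|AC| ∈ [17, 57]  (≈ [17.0000, 57.0000])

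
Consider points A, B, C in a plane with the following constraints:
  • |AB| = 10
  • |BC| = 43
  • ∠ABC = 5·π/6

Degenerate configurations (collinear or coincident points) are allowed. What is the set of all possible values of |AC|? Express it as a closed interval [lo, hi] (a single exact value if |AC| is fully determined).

|AB| ∈ {10}
|BC| ∈ {43}
|AC| ∈ {√(430·√(3) + 1949)}

|AC| = √(430·√(3) + 1949)  (≈ 51.9017)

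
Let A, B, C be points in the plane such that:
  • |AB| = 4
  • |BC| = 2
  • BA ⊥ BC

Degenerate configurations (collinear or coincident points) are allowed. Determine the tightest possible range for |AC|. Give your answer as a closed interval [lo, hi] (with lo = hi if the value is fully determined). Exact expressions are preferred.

|AB| ∈ {4}
|BC| ∈ {2}
|AC| ∈ {2·√(5)}

|AC| = 2·√(5)  (≈ 4.4721)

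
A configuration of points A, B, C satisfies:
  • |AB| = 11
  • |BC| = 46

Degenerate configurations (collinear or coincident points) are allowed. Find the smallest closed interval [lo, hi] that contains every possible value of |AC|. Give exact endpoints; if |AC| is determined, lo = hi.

|AC| ∈ [35, 57]  (≈ [35.0000, 57.0000])

|AB| ∈ {11}
|BC| ∈ {46}
|AC| ∈ [35, 57]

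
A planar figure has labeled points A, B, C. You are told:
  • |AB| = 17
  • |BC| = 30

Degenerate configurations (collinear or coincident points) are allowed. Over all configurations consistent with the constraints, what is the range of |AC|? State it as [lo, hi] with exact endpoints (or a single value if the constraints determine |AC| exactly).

|AC| ∈ [13, 47]  (≈ [13.0000, 47.0000])

|AB| ∈ {17}
|BC| ∈ {30}
|AC| ∈ [13, 47]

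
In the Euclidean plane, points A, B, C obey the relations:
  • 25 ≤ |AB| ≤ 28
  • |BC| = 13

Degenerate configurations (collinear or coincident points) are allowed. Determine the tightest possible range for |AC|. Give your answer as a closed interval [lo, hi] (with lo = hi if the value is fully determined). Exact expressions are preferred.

|AB| ∈ [25, 28]
|BC| ∈ {13}
|AC| ∈ [12, 41]

|AC| ∈ [12, 41]  (≈ [12.0000, 41.0000])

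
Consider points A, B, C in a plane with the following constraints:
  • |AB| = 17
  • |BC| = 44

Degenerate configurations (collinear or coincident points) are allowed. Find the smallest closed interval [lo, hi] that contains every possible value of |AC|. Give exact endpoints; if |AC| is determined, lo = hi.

|AB| ∈ {17}
|BC| ∈ {44}
|AC| ∈ [27, 61]

|AC| ∈ [27, 61]  (≈ [27.0000, 61.0000])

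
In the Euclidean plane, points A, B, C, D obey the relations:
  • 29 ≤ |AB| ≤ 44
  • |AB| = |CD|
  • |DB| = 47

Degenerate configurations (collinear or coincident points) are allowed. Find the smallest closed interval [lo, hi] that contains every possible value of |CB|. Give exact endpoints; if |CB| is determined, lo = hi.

|CB| ∈ [3, 91]  (≈ [3.0000, 91.0000])

|AB| ∈ [29, 44]
|BD| ∈ {47}
|CD| ∈ [29, 44]
|AD| ∈ [3, 91]
|BC| ∈ [3, 91]
|AC| ∈ [0, 135]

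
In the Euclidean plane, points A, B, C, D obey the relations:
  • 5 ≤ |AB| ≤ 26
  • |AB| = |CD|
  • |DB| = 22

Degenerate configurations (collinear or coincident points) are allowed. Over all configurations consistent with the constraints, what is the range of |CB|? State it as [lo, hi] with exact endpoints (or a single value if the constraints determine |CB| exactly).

|CB| ∈ [0, 48]  (≈ [0.0000, 48.0000])

|AB| ∈ [5, 26]
|BD| ∈ {22}
|CD| ∈ [5, 26]
|AD| ∈ [0, 48]
|BC| ∈ [0, 48]
|AC| ∈ [0, 74]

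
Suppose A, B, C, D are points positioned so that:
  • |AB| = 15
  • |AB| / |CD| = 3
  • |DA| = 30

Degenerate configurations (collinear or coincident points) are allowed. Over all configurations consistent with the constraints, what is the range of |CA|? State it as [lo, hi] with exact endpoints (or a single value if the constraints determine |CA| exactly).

|AB| ∈ {15}
|AD| ∈ {30}
|CD| ∈ {5}
|BD| ∈ [15, 45]
|AC| ∈ [25, 35]
|BC| ∈ [10, 50]

|CA| ∈ [25, 35]  (≈ [25.0000, 35.0000])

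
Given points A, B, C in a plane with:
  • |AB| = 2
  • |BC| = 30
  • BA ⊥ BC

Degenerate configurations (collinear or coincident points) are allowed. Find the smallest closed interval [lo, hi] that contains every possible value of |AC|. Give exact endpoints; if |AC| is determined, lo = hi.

|AC| = 2·√(226)  (≈ 30.0666)

|AB| ∈ {2}
|BC| ∈ {30}
|AC| ∈ {2·√(226)}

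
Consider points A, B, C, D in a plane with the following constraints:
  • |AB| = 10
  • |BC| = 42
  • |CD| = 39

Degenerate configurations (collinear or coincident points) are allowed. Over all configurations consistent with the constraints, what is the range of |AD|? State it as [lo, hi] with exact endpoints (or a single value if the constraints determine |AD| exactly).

|AB| ∈ {10}
|BC| ∈ {42}
|CD| ∈ {39}
|AC| ∈ [32, 52]
|BD| ∈ [3, 81]
|AD| ∈ [0, 91]

|AD| ∈ [0, 91]  (≈ [0.0000, 91.0000])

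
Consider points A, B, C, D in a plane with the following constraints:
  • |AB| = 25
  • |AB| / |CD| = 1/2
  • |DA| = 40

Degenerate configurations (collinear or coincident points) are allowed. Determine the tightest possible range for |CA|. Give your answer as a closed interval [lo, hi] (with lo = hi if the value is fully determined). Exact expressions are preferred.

|AB| ∈ {25}
|AD| ∈ {40}
|CD| ∈ {50}
|BD| ∈ [15, 65]
|AC| ∈ [10, 90]
|BC| ∈ [0, 115]

|CA| ∈ [10, 90]  (≈ [10.0000, 90.0000])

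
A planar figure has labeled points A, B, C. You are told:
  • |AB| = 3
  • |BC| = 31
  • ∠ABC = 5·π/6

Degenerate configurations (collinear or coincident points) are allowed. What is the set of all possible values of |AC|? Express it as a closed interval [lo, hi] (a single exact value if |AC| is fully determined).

|AB| ∈ {3}
|BC| ∈ {31}
|AC| ∈ {√(93·√(3) + 970)}

|AC| = √(93·√(3) + 970)  (≈ 33.6315)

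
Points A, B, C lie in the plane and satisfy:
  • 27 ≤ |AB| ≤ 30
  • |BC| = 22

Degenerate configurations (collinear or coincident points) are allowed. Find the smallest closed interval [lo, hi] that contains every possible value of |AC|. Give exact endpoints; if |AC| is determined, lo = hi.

|AB| ∈ [27, 30]
|BC| ∈ {22}
|AC| ∈ [5, 52]

|AC| ∈ [5, 52]  (≈ [5.0000, 52.0000])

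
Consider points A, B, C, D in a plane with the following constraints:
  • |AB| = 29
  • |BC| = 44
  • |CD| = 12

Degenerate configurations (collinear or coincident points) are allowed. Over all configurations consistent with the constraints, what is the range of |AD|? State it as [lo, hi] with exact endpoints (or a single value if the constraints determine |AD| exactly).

|AD| ∈ [3, 85]  (≈ [3.0000, 85.0000])

|AB| ∈ {29}
|BC| ∈ {44}
|CD| ∈ {12}
|AC| ∈ [15, 73]
|BD| ∈ [32, 56]
|AD| ∈ [3, 85]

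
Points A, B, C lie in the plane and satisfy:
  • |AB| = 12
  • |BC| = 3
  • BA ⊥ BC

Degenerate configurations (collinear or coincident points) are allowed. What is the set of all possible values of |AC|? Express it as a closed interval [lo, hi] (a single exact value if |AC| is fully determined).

|AB| ∈ {12}
|BC| ∈ {3}
|AC| ∈ {3·√(17)}

|AC| = 3·√(17)  (≈ 12.3693)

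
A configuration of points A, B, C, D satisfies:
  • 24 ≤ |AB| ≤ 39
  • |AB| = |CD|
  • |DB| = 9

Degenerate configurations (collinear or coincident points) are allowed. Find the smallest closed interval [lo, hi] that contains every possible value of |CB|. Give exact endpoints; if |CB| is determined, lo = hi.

|AB| ∈ [24, 39]
|BD| ∈ {9}
|CD| ∈ [24, 39]
|AD| ∈ [15, 48]
|BC| ∈ [15, 48]
|AC| ∈ [0, 87]

|CB| ∈ [15, 48]  (≈ [15.0000, 48.0000])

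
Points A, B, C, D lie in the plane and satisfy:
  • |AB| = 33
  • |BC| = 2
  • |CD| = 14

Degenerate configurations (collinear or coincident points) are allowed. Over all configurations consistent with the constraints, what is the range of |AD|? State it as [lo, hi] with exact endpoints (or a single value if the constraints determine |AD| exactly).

|AB| ∈ {33}
|BC| ∈ {2}
|CD| ∈ {14}
|AC| ∈ [31, 35]
|BD| ∈ [12, 16]
|AD| ∈ [17, 49]

|AD| ∈ [17, 49]  (≈ [17.0000, 49.0000])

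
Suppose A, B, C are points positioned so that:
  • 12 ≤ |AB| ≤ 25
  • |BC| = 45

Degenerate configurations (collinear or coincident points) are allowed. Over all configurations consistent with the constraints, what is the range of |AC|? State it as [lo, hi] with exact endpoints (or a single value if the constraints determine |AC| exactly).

|AC| ∈ [20, 70]  (≈ [20.0000, 70.0000])

|AB| ∈ [12, 25]
|BC| ∈ {45}
|AC| ∈ [20, 70]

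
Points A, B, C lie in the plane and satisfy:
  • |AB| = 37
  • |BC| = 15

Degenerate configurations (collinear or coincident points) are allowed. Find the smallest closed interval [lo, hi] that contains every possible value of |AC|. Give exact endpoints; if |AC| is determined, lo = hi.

|AC| ∈ [22, 52]  (≈ [22.0000, 52.0000])

|AB| ∈ {37}
|BC| ∈ {15}
|AC| ∈ [22, 52]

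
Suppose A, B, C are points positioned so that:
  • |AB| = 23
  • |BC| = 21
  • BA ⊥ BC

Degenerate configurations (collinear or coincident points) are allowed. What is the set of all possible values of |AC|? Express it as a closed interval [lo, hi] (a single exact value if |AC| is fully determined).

|AB| ∈ {23}
|BC| ∈ {21}
|AC| ∈ {√(970)}

|AC| = √(970)  (≈ 31.1448)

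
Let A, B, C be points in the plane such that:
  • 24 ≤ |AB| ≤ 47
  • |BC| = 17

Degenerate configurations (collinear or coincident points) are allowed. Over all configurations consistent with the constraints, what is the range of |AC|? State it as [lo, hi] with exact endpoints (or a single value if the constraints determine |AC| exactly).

|AB| ∈ [24, 47]
|BC| ∈ {17}
|AC| ∈ [7, 64]

|AC| ∈ [7, 64]  (≈ [7.0000, 64.0000])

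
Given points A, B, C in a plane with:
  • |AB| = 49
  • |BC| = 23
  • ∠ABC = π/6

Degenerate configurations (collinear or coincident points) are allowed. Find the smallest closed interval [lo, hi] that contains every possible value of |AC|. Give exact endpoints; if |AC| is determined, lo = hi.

|AC| = √(2930 - 1127·√(3))  (≈ 31.2727)

|AB| ∈ {49}
|BC| ∈ {23}
|AC| ∈ {√(2930 - 1127·√(3))}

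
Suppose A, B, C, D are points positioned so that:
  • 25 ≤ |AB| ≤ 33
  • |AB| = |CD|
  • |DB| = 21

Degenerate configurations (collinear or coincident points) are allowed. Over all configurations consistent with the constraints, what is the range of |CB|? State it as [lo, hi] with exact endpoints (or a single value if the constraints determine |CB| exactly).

|CB| ∈ [4, 54]  (≈ [4.0000, 54.0000])

|AB| ∈ [25, 33]
|BD| ∈ {21}
|CD| ∈ [25, 33]
|AD| ∈ [4, 54]
|BC| ∈ [4, 54]
|AC| ∈ [0, 87]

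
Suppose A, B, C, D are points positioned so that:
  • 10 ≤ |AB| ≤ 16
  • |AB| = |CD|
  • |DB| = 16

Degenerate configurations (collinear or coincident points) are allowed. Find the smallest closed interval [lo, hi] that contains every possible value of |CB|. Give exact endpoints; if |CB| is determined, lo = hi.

|AB| ∈ [10, 16]
|BD| ∈ {16}
|CD| ∈ [10, 16]
|AD| ∈ [0, 32]
|BC| ∈ [0, 32]
|AC| ∈ [0, 48]

|CB| ∈ [0, 32]  (≈ [0.0000, 32.0000])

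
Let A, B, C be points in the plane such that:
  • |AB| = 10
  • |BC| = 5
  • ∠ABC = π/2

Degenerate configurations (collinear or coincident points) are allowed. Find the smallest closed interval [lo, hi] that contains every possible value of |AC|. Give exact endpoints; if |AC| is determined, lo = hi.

|AC| = 5·√(5)  (≈ 11.1803)

|AB| ∈ {10}
|BC| ∈ {5}
|AC| ∈ {5·√(5)}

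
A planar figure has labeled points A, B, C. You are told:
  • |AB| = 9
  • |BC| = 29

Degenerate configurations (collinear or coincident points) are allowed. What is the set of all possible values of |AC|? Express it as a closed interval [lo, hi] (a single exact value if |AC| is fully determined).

|AB| ∈ {9}
|BC| ∈ {29}
|AC| ∈ [20, 38]

|AC| ∈ [20, 38]  (≈ [20.0000, 38.0000])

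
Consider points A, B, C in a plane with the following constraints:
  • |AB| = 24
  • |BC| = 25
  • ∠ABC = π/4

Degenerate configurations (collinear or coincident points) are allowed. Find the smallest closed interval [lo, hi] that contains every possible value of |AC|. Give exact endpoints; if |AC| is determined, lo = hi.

|AB| ∈ {24}
|BC| ∈ {25}
|AC| ∈ {√(1201 - 600·√(2))}

|AC| = √(1201 - 600·√(2))  (≈ 18.7742)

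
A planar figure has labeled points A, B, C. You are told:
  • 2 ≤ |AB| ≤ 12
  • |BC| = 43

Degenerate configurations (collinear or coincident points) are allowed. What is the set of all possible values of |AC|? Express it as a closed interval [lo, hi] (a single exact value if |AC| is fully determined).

|AB| ∈ [2, 12]
|BC| ∈ {43}
|AC| ∈ [31, 55]

|AC| ∈ [31, 55]  (≈ [31.0000, 55.0000])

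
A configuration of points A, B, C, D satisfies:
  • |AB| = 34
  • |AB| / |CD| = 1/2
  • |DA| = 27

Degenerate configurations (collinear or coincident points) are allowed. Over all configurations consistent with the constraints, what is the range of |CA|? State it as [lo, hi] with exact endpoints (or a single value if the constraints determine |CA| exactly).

|AB| ∈ {34}
|AD| ∈ {27}
|CD| ∈ {68}
|BD| ∈ [7, 61]
|AC| ∈ [41, 95]
|BC| ∈ [7, 129]

|CA| ∈ [41, 95]  (≈ [41.0000, 95.0000])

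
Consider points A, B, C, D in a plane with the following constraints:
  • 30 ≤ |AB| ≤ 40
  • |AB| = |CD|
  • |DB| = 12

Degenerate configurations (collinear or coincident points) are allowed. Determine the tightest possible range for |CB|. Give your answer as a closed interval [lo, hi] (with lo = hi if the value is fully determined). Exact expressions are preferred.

|AB| ∈ [30, 40]
|BD| ∈ {12}
|CD| ∈ [30, 40]
|AD| ∈ [18, 52]
|BC| ∈ [18, 52]
|AC| ∈ [0, 92]

|CB| ∈ [18, 52]  (≈ [18.0000, 52.0000])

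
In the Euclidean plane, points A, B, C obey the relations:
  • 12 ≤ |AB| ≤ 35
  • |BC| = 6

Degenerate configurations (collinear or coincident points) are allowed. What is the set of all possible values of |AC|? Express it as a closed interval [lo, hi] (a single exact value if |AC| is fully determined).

|AB| ∈ [12, 35]
|BC| ∈ {6}
|AC| ∈ [6, 41]

|AC| ∈ [6, 41]  (≈ [6.0000, 41.0000])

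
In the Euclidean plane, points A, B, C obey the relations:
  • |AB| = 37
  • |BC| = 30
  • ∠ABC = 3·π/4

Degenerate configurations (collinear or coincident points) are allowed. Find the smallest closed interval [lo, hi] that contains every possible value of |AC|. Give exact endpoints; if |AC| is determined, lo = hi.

|AC| = √(1110·√(2) + 2269)  (≈ 61.9579)

|AB| ∈ {37}
|BC| ∈ {30}
|AC| ∈ {√(1110·√(2) + 2269)}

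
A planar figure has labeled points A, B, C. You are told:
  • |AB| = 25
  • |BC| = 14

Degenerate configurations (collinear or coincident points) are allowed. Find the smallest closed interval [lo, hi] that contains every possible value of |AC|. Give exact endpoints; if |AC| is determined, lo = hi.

|AC| ∈ [11, 39]  (≈ [11.0000, 39.0000])

|AB| ∈ {25}
|BC| ∈ {14}
|AC| ∈ [11, 39]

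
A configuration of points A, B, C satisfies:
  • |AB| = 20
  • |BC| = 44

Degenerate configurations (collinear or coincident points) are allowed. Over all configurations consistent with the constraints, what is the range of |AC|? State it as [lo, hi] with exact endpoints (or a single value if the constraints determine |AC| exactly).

|AB| ∈ {20}
|BC| ∈ {44}
|AC| ∈ [24, 64]

|AC| ∈ [24, 64]  (≈ [24.0000, 64.0000])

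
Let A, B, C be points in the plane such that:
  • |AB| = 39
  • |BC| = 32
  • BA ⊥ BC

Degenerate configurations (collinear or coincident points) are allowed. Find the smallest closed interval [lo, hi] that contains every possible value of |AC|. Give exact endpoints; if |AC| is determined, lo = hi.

|AC| = √(2545)  (≈ 50.4480)

|AB| ∈ {39}
|BC| ∈ {32}
|AC| ∈ {√(2545)}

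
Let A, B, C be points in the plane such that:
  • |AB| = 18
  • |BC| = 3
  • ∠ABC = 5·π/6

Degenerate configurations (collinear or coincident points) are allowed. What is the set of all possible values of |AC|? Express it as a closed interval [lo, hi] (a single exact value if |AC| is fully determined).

|AB| ∈ {18}
|BC| ∈ {3}
|AC| ∈ {3·√(6·√(3) + 37)}

|AC| = 3·√(6·√(3) + 37)  (≈ 20.6526)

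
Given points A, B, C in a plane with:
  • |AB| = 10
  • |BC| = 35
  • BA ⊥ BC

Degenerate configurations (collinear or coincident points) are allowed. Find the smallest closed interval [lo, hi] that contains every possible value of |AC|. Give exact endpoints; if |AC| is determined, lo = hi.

|AC| = 5·√(53)  (≈ 36.4005)

|AB| ∈ {10}
|BC| ∈ {35}
|AC| ∈ {5·√(53)}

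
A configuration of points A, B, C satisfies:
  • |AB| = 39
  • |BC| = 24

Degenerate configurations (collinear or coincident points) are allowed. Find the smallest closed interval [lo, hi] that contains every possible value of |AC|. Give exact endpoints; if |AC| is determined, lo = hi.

|AB| ∈ {39}
|BC| ∈ {24}
|AC| ∈ [15, 63]

|AC| ∈ [15, 63]  (≈ [15.0000, 63.0000])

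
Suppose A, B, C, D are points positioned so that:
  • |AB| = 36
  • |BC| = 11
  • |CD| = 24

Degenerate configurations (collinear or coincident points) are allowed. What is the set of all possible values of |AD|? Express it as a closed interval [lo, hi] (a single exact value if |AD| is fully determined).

|AD| ∈ [1, 71]  (≈ [1.0000, 71.0000])

|AB| ∈ {36}
|BC| ∈ {11}
|CD| ∈ {24}
|AC| ∈ [25, 47]
|BD| ∈ [13, 35]
|AD| ∈ [1, 71]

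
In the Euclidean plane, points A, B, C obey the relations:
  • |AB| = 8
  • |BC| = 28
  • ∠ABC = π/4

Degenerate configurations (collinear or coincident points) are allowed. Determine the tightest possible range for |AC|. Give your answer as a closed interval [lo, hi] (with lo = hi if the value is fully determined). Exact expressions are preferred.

|AC| = 4·√(53 - 14·√(2))  (≈ 23.0481)

|AB| ∈ {8}
|BC| ∈ {28}
|AC| ∈ {4·√(53 - 14·√(2))}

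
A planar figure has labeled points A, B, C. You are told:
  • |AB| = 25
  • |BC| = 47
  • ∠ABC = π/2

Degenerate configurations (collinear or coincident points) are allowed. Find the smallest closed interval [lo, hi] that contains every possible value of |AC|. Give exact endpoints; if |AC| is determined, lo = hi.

|AC| = √(2834)  (≈ 53.2353)

|AB| ∈ {25}
|BC| ∈ {47}
|AC| ∈ {√(2834)}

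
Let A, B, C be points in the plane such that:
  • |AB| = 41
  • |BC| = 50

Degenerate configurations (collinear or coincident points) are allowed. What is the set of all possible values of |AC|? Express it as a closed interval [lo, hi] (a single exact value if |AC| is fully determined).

|AB| ∈ {41}
|BC| ∈ {50}
|AC| ∈ [9, 91]

|AC| ∈ [9, 91]  (≈ [9.0000, 91.0000])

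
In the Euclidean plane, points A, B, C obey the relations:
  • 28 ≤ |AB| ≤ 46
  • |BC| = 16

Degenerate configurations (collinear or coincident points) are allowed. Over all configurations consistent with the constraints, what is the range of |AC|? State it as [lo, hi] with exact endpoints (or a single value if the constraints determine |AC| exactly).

|AB| ∈ [28, 46]
|BC| ∈ {16}
|AC| ∈ [12, 62]

|AC| ∈ [12, 62]  (≈ [12.0000, 62.0000])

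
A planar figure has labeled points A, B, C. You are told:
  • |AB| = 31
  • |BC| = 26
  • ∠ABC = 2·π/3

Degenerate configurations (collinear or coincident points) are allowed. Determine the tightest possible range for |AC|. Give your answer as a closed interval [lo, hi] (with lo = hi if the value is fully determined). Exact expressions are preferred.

|AC| = √(2443)  (≈ 49.4267)

|AB| ∈ {31}
|BC| ∈ {26}
|AC| ∈ {√(2443)}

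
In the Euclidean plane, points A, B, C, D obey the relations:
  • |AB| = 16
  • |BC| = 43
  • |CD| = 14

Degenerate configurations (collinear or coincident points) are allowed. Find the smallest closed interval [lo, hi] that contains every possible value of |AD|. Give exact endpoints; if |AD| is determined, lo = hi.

|AB| ∈ {16}
|BC| ∈ {43}
|CD| ∈ {14}
|AC| ∈ [27, 59]
|BD| ∈ [29, 57]
|AD| ∈ [13, 73]

|AD| ∈ [13, 73]  (≈ [13.0000, 73.0000])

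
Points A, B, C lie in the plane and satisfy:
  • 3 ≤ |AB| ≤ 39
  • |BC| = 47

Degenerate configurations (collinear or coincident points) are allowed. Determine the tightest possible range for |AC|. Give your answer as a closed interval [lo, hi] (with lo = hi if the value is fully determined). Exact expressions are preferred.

|AB| ∈ [3, 39]
|BC| ∈ {47}
|AC| ∈ [8, 86]

|AC| ∈ [8, 86]  (≈ [8.0000, 86.0000])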